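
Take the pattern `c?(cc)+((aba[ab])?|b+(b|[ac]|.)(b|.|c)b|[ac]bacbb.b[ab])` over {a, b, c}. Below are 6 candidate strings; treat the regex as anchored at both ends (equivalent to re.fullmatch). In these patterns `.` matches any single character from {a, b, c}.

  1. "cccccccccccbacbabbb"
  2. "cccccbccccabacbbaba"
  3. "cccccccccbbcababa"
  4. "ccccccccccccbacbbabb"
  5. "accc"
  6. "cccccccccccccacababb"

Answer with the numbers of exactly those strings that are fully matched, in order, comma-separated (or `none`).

1 → no match
2 → no match
3 → no match
4 → match
5. "accc" → no match
6 → no match

4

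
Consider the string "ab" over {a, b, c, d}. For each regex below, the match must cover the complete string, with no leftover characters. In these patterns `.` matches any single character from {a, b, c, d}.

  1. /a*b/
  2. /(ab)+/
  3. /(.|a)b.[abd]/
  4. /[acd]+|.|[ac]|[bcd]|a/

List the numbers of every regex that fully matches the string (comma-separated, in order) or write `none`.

1 → match
2 → match
3 → no match
4 → no match

1, 2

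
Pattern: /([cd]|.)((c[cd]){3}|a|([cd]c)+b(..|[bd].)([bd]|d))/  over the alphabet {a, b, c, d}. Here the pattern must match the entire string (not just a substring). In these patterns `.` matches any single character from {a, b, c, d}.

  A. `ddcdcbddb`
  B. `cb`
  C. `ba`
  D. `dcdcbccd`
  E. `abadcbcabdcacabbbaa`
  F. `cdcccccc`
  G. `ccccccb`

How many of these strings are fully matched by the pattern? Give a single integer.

A → match
B → no match
C → match
D → no match
E → no match
F → no match
G → no match
Total matched: 2

2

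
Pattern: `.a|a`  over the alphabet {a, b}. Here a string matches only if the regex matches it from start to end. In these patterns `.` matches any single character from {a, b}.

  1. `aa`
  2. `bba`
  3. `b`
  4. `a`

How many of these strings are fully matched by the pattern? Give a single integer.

1. `aa` → match
2. `bba` → no match
3. `b` → no match — must end with `a`
4. `a` → match
Total matched: 2

2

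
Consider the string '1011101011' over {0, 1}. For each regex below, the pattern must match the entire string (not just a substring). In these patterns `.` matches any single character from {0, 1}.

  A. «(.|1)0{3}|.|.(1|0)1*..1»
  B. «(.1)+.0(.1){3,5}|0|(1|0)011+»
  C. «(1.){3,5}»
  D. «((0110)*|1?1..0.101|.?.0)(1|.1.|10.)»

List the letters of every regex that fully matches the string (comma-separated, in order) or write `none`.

A → no match
B → no match
C → match
D → no match

C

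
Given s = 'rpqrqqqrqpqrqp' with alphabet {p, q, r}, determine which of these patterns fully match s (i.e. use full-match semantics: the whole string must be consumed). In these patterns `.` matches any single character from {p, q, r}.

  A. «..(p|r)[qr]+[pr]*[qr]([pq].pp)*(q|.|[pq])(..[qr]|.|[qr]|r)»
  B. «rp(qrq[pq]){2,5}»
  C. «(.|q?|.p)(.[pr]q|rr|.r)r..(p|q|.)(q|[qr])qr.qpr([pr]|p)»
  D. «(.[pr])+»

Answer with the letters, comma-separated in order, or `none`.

B

A → no match
B → match
C → no match
D → no match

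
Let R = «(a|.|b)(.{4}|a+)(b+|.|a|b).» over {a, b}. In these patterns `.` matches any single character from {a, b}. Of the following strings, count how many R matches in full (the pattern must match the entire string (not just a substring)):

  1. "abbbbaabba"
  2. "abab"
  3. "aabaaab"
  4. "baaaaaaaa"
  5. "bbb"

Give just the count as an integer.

2

1. "abbbbaabba" → no match
2. "abab" → no match
3. "aabaaab" → match
4. "baaaaaaaa" → match
5. "bbb" → no match
Total matched: 2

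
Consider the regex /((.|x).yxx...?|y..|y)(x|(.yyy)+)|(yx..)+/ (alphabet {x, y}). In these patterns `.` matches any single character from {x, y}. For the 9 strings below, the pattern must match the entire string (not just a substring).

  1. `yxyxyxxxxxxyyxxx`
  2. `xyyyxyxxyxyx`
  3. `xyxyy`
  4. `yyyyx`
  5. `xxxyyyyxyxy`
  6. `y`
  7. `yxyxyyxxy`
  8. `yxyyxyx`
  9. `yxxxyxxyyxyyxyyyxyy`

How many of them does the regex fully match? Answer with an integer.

0

1 → no match
2 → no match
3 → no match
4 → no match
5 → no match
6 → no match
7 → no match
8 → no match
9 → no match
Total matched: 0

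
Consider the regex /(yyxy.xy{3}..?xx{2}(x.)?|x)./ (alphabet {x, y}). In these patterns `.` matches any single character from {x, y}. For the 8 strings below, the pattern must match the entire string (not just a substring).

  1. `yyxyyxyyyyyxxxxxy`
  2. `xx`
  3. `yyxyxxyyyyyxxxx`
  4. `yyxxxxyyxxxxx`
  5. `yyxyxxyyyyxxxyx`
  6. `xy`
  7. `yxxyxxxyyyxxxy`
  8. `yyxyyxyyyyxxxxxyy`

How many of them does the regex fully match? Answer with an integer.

5

1 → match
2 → match
3 → match
4 → no match
5 → no match
6 → match
7 → no match
8 → match
Total matched: 5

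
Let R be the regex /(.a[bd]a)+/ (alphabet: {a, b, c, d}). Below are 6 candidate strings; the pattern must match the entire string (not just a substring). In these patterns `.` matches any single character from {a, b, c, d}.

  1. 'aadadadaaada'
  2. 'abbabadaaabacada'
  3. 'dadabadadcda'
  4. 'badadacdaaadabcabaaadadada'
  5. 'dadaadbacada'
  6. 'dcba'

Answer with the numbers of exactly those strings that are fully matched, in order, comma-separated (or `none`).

1

1 → match
2 → no match
3 → no match
4 → no match
5 → no match
6 → no match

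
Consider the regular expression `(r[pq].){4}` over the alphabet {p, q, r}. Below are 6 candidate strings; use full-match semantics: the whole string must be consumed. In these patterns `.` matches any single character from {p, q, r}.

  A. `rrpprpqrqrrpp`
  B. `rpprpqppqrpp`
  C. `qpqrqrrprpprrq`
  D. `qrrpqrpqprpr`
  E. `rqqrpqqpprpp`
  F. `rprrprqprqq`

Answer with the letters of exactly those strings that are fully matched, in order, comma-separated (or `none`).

A → no match
B → no match
C → no match — must start with `r`
D → no match — must start with `r`
E → no match
F → no match

none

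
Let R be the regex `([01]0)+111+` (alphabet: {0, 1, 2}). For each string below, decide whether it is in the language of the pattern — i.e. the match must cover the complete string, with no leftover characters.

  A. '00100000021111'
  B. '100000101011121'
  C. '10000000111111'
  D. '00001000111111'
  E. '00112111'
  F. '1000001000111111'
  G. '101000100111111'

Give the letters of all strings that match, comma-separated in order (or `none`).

A → no match
B → no match
C → match
D → match
E → no match
F → match
G → no match

C, D, F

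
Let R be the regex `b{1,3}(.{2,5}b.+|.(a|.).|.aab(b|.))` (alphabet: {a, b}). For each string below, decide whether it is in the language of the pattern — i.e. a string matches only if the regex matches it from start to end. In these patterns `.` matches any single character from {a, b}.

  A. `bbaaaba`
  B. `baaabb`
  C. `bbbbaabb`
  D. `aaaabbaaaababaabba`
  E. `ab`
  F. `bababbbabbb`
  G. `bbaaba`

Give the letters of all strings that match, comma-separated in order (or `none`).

A, B, C, F, G

A. `bbaaaba` → match
B. `baaabb` → match
C. `bbbbaabb` → match
D → no match — must start with `b`
E. `ab` → no match — must start with `b`
F. `bababbbabbb` → match
G. `bbaaba` → match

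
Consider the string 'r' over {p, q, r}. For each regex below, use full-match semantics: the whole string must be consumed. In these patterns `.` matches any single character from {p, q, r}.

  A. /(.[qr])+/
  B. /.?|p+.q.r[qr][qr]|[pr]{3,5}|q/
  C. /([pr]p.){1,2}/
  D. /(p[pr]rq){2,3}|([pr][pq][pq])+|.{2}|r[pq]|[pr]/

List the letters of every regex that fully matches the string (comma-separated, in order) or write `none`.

A → no match
B → match
C → no match
D → match

B, D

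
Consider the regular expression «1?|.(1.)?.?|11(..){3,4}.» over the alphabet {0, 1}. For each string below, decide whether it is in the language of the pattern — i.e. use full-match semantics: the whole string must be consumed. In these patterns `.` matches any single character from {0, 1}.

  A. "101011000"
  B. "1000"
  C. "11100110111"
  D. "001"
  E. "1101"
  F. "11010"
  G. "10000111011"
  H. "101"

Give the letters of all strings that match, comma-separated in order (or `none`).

C, E

A → no match
B → no match
C → match
D → no match
E → match
F → no match
G → no match
H → no match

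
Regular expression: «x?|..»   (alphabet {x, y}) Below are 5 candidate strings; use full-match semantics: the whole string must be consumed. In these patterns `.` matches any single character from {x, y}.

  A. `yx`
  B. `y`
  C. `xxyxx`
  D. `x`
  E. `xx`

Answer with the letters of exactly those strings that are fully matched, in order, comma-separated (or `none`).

A, D, E

A. `yx` → match
B. `y` → no match
C. `xxyxx` → no match
D. `x` → match
E. `xx` → match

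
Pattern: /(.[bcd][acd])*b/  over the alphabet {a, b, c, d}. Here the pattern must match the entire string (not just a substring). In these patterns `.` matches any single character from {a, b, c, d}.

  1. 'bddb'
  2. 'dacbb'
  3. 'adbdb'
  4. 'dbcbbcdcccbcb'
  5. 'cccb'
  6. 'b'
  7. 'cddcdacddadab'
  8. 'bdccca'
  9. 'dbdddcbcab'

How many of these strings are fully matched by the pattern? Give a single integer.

1. 'bddb' → match
2. 'dacbb' → no match
3. 'adbdb' → no match
4 → match
5. 'cccb' → match
6. 'b' → match
7 → match
8. 'bdccca' → no match — must end with 'b'
9. 'dbdddcbcab' → match
Total matched: 6

6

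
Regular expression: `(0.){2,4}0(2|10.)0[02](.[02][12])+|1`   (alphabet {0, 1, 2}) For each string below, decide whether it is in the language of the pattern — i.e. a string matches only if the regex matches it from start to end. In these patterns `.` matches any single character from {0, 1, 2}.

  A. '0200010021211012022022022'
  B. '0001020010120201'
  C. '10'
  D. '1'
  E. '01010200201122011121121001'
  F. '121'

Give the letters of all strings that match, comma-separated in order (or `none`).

A → no match
B → no match
C → no match
D → match
E → no match
F → no match

D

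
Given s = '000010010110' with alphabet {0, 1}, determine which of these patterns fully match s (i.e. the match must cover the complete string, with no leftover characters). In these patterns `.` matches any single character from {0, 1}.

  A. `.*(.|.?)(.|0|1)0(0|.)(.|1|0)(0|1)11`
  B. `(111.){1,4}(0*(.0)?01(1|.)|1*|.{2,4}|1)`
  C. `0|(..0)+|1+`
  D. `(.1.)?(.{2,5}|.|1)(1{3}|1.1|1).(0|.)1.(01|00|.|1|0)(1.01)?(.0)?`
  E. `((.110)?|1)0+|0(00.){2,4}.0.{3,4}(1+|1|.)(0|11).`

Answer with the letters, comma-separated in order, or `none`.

A → no match — must end with '11'
B → no match — must start with '111'
C → match
D → match
E → no match

C, D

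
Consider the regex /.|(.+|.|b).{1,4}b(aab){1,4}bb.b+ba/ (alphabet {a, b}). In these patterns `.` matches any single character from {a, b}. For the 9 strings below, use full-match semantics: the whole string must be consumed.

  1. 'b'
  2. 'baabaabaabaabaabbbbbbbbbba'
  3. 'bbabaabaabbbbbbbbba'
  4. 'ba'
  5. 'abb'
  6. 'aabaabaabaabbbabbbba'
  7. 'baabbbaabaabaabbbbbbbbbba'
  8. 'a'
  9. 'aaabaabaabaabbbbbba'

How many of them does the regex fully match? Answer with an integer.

1 → match
2 → match
3 → match
4 → no match
5 → no match
6 → match
7 → match
8 → match
9 → match
Total matched: 7

7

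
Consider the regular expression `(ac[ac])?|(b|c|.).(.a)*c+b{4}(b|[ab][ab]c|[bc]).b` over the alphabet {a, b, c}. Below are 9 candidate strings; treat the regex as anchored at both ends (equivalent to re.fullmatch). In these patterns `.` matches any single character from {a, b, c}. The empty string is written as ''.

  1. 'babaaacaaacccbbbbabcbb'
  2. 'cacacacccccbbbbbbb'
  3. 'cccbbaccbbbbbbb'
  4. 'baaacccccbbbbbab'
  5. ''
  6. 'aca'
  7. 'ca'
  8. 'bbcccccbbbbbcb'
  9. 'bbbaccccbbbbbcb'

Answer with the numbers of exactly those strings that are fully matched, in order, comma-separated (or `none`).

1, 2, 4, 5, 6, 8, 9

1 → match
2 → match
3 → no match
4 → match
5 → match
6 → match
7 → no match
8 → match
9 → match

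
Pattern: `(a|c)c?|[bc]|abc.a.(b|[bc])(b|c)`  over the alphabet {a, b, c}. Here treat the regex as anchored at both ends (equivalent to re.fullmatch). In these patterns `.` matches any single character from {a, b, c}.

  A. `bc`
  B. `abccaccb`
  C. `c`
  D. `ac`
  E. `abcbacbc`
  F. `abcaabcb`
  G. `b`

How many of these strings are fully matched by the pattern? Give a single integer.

6

A → no match
B → match
C → match
D → match
E → match
F → match
G → match
Total matched: 6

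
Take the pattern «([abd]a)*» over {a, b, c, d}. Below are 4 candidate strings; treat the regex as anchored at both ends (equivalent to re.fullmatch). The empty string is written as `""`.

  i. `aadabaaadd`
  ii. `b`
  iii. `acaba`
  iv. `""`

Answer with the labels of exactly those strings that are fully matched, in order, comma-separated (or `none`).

iv

i. `aadabaaadd` → no match
ii. `b` → no match
iii. `acaba` → no match
iv. `""` → match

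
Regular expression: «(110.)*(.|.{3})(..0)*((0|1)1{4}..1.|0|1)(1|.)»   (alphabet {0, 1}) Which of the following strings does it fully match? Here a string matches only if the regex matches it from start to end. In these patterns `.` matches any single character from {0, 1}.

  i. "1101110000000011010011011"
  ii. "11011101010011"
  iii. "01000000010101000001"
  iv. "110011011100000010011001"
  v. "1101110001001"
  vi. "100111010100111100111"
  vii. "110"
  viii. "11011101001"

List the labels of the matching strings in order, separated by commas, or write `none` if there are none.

i → match
ii → match
iii → no match
iv → match
v → match
vi → no match
vii → match
viii → match

i, ii, iv, v, vii, viii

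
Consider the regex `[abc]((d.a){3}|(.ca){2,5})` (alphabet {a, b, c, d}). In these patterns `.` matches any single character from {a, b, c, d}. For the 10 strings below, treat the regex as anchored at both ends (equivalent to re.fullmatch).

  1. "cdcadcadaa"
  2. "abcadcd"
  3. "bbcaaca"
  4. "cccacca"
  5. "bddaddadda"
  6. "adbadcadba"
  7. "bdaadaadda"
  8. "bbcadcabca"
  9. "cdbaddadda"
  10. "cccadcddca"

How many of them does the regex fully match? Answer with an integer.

8

1 → match
2 → no match
3 → match
4 → match
5 → match
6 → match
7 → match
8 → match
9 → match
10 → no match
Total matched: 8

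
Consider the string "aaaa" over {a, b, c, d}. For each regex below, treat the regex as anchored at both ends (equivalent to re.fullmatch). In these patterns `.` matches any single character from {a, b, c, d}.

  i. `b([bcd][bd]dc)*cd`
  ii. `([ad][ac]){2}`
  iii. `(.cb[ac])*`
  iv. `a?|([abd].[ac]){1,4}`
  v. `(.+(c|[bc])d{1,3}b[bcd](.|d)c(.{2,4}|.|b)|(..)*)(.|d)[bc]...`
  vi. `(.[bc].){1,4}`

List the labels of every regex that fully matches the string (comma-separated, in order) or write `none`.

i → no match — must start with "b"
ii → match
iii → no match
iv → no match
v → no match
vi → no match

ii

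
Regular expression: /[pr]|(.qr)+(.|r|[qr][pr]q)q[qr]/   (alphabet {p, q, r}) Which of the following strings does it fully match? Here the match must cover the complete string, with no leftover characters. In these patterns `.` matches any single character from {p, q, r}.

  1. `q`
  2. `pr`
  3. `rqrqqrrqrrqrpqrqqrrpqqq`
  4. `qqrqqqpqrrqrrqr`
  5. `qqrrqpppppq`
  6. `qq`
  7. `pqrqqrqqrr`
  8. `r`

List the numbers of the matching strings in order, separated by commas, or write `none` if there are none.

1. `q` → no match
2. `pr` → no match
3 → match
4 → no match
5. `qqrrqpppppq` → no match
6. `qq` → no match
7. `pqrqqrqqrr` → no match
8. `r` → match

3, 8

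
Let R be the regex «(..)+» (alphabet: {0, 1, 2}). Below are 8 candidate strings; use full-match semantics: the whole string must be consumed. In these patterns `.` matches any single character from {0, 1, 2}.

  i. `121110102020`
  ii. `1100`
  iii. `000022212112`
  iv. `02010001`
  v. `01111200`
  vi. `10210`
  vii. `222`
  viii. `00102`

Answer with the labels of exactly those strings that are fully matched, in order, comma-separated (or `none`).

i → match
ii → match
iii → match
iv → match
v → match
vi → no match
vii → no match
viii → no match

i, ii, iii, iv, v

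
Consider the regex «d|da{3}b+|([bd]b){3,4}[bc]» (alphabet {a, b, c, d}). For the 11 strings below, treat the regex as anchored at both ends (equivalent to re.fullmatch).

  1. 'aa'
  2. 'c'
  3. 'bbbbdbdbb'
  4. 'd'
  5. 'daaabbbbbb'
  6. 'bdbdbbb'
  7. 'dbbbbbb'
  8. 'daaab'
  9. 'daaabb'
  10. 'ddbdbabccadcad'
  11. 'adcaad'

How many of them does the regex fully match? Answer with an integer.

1 → no match
2 → no match
3 → match
4 → match
5 → match
6 → no match
7 → match
8 → match
9 → match
10 → no match
11 → no match
Total matched: 6

6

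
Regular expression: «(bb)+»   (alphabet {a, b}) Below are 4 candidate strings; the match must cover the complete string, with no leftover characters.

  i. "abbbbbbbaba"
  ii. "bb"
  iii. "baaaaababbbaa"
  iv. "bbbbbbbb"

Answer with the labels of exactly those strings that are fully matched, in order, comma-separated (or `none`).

ii, iv

i → no match — must start with "bb"
ii → match
iii → no match — must start with "bb"
iv → match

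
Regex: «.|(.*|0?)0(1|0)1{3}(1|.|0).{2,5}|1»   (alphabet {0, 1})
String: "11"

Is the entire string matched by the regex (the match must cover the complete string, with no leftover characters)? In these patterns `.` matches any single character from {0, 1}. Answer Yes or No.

No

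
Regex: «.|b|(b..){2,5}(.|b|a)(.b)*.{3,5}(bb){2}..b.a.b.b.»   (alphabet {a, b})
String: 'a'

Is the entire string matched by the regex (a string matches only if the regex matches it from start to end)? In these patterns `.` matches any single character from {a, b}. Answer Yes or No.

Yes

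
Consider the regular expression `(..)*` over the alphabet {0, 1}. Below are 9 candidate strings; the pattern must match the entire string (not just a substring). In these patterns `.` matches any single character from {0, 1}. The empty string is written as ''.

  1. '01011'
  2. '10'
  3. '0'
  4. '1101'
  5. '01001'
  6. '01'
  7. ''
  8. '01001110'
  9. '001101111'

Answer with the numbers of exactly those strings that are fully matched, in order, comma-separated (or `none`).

2, 4, 6, 7, 8

1 → no match
2 → match
3 → no match
4 → match
5 → no match
6 → match
7 → match
8 → match
9 → no match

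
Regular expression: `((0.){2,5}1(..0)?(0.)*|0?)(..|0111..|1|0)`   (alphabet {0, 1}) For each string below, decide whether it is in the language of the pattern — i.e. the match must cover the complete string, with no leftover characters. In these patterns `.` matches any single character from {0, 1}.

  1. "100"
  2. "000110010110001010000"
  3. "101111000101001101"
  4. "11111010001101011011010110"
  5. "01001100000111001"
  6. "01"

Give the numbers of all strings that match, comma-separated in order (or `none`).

1 → no match
2 → no match
3 → no match
4 → no match
5 → no match
6 → match

6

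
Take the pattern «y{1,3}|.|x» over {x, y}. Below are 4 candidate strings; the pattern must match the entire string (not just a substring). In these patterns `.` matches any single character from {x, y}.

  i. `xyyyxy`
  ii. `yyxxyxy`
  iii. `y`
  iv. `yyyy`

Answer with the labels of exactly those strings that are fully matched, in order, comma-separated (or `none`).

i → no match
ii → no match
iii → match
iv → no match

iii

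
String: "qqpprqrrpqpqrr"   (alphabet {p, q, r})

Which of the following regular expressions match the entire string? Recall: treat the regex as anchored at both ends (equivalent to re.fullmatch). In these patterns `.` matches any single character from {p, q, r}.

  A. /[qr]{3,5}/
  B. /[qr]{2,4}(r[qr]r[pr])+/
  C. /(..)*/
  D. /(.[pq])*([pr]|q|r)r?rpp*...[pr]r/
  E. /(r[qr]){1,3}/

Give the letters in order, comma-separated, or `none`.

A → no match
B → no match
C → match
D → match
E → no match — must start with "r"

C, D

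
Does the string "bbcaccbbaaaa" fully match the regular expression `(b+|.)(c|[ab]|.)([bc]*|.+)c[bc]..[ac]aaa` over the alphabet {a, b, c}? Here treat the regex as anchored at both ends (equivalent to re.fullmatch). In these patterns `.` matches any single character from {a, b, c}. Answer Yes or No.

Yes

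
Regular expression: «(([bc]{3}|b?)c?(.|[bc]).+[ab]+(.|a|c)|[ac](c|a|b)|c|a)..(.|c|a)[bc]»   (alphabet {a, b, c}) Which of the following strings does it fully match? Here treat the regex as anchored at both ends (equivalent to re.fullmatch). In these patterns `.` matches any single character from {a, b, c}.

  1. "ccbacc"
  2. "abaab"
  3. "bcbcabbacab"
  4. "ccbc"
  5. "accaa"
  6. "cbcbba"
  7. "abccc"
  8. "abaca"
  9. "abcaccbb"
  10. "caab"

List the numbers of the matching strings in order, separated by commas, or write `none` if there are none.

1 → match
2 → match
3 → match
4 → no match
5 → no match
6 → no match
7 → match
8 → no match
9 → no match
10 → no match

1, 2, 3, 7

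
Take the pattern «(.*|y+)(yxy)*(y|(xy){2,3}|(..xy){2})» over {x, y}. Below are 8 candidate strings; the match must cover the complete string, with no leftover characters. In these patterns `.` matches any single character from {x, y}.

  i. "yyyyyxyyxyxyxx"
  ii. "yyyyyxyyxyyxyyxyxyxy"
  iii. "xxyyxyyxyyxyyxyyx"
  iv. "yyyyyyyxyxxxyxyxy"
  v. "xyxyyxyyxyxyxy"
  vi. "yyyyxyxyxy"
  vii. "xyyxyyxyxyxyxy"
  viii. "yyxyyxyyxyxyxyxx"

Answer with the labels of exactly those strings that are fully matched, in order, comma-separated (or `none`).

ii, iv, v, vi, vii

i → no match
ii → match
iii → no match
iv → match
v → match
vi → match
vii → match
viii → no match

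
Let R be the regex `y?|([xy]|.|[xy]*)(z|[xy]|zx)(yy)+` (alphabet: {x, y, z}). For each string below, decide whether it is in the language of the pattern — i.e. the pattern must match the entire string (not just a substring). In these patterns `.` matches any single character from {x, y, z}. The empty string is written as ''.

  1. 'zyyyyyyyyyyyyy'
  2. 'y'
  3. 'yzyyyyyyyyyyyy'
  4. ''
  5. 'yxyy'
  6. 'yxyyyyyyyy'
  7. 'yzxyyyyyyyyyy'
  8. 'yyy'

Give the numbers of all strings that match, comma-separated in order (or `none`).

1 → match
2 → match
3 → match
4 → match
5 → match
6 → match
7 → match
8 → match

1, 2, 3, 4, 5, 6, 7, 8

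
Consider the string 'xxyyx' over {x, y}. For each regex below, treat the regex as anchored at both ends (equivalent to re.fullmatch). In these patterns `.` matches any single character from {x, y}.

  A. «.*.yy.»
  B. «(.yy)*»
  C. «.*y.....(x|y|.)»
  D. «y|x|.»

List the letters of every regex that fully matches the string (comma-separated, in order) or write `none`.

A

A → match
B → no match
C → no match
D → no match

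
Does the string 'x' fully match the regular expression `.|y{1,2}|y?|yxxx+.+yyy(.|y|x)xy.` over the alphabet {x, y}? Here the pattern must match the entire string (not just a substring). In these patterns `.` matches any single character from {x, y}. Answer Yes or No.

Yes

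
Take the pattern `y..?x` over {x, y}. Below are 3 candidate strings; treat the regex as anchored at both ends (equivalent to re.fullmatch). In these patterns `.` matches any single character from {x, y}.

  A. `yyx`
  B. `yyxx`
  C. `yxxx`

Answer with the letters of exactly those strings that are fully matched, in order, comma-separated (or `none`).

A, B, C

A → match
B → match
C → match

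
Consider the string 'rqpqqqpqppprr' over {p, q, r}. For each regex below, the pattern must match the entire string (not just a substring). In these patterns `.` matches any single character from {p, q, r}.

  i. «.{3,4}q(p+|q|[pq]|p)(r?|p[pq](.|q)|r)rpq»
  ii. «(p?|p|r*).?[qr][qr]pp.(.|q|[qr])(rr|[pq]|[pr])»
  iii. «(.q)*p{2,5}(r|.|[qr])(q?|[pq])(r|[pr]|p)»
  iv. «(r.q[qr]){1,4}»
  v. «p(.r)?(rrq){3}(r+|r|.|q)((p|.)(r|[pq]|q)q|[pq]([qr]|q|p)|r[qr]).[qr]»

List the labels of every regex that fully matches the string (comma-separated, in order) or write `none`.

iii

i → no match — must end with 'rpq'
ii → no match
iii → match
iv → no match
v → no match — must start with 'p'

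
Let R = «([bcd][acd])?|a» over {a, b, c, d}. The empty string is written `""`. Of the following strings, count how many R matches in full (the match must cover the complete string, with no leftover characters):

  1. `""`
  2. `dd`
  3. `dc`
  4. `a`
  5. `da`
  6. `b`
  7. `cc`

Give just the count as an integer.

6

1 → match
2 → match
3 → match
4 → match
5 → match
6 → no match
7 → match
Total matched: 6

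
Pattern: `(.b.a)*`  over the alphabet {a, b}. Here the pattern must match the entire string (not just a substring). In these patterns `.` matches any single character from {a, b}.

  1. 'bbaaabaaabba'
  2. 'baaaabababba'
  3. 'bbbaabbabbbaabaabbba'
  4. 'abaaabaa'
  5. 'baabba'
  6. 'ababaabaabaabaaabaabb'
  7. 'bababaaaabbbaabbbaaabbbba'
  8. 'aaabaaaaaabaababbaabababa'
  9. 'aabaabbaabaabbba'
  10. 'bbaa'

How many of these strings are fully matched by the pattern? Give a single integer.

4

1 → match
2 → no match
3 → match
4 → match
5 → no match
6 → no match
7 → no match
8 → no match
9 → no match
10 → match
Total matched: 4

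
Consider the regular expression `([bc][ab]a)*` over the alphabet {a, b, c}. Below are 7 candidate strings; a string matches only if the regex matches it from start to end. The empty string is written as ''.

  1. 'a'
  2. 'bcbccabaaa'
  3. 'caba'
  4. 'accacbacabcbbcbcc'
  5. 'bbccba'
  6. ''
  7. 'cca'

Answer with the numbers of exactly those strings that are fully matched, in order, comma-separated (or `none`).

1. 'a' → no match
2. 'bcbccabaaa' → no match
3. 'caba' → no match
4 → no match
5. 'bbccba' → no match
6. '' → match
7. 'cca' → no match

6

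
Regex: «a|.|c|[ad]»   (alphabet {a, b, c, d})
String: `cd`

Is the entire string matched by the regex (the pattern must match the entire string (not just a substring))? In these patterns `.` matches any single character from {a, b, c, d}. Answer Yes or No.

No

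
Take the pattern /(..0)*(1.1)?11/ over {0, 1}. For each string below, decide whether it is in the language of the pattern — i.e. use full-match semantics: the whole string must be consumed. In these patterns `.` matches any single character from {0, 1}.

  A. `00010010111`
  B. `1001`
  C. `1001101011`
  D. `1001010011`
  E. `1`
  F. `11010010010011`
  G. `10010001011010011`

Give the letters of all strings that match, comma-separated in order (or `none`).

A → match
B → no match — must end with `11`
C → no match
D → no match
E → no match — must end with `11`
F → match
G → match

A, F, G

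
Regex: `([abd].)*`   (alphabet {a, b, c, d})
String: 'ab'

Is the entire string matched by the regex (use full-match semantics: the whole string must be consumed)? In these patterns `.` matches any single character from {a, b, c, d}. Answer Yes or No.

Yes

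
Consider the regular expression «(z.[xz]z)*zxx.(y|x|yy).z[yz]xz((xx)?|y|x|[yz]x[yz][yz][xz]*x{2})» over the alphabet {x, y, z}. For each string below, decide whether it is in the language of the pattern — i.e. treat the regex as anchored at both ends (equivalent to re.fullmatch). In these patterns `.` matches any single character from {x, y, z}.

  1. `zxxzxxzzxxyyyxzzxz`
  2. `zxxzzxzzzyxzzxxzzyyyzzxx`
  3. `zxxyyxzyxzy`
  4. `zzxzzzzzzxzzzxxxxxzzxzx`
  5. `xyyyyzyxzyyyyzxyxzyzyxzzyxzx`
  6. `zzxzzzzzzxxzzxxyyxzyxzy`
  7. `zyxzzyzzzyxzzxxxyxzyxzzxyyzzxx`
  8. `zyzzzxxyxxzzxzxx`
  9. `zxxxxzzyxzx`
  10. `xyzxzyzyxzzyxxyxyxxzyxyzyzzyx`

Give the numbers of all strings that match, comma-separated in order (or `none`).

3, 4, 6, 7, 8, 9

1 → no match
2 → no match
3 → match
4 → match
5 → no match
6 → match
7 → match
8 → match
9 → match
10 → no match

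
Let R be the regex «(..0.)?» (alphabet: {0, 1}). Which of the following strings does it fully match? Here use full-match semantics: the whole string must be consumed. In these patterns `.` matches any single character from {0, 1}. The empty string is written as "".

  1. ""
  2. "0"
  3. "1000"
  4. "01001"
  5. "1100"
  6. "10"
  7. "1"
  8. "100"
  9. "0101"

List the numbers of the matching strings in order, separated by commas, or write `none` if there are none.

1, 3, 5, 9

1 → match
2 → no match
3 → match
4 → no match
5 → match
6 → no match
7 → no match
8 → no match
9 → match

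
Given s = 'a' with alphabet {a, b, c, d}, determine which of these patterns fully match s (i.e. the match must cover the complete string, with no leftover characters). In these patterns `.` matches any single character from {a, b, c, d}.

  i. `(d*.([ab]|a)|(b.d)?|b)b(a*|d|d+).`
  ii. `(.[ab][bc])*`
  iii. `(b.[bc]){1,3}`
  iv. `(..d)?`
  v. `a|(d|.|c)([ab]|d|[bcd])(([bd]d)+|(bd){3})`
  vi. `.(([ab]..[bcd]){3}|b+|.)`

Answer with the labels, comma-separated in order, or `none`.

v

i → no match
ii → no match
iii → no match — must start with 'b'
iv → no match
v → match
vi → no match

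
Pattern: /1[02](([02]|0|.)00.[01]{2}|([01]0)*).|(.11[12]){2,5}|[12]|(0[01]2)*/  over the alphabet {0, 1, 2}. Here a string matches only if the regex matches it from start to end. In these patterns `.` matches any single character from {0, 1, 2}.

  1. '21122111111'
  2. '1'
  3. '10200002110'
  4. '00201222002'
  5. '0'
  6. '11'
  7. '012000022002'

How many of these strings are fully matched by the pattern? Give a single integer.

1 → no match
2 → match
3 → no match
4 → no match
5 → no match
6 → no match
7 → no match
Total matched: 1

1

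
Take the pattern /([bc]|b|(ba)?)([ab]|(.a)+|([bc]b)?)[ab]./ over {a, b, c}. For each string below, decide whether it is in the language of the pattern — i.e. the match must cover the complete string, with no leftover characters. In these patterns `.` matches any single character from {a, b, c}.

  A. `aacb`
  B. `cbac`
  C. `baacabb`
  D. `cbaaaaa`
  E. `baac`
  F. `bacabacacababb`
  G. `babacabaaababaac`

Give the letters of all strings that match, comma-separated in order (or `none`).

B, C, D, E, F, G

A → no match
B → match
C → match
D → match
E → match
F → match
G → match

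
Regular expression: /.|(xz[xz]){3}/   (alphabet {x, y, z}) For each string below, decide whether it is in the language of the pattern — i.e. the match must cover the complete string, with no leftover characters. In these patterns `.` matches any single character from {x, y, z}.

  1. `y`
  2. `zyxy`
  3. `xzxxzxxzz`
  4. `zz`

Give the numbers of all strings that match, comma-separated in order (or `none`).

1 → match
2 → no match
3 → match
4 → no match

1, 3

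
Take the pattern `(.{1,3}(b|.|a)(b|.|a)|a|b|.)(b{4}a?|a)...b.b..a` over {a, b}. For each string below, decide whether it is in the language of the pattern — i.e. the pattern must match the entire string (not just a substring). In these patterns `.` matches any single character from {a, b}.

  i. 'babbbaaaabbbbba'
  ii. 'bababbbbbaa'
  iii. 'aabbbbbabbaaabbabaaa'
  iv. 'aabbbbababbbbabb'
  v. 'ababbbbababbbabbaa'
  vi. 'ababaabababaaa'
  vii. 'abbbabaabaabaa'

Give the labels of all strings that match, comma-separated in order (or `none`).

i, ii, vi

i → match
ii → match
iii → no match
iv → no match — must end with 'a'
v → no match
vi → match
vii → no match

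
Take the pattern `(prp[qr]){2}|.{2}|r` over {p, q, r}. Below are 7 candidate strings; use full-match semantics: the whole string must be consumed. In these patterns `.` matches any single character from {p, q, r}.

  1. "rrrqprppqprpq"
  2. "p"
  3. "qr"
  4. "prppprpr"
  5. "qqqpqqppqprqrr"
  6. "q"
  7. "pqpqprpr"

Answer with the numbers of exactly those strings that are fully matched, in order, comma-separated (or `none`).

1 → no match
2. "p" → no match
3. "qr" → match
4. "prppprpr" → no match
5 → no match
6. "q" → no match
7. "pqpqprpr" → no match

3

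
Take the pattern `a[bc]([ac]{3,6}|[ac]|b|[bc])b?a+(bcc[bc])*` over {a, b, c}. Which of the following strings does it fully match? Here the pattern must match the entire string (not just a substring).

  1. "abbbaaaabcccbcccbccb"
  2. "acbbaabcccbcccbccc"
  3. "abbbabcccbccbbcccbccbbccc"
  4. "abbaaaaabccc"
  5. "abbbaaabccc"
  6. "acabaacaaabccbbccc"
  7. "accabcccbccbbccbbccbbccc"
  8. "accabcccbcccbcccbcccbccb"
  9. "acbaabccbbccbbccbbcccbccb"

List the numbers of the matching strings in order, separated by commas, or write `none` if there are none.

1, 2, 3, 4, 5, 7, 8, 9

1 → match
2 → match
3 → match
4 → match
5 → match
6 → no match
7 → match
8 → match
9 → match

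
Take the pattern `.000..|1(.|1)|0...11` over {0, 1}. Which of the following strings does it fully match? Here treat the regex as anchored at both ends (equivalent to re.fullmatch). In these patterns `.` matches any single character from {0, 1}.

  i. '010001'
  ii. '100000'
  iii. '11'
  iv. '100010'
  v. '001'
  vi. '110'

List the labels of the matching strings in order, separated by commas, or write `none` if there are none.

i. '010001' → no match
ii. '100000' → match
iii. '11' → match
iv. '100010' → match
v. '001' → no match
vi. '110' → no match

ii, iii, iv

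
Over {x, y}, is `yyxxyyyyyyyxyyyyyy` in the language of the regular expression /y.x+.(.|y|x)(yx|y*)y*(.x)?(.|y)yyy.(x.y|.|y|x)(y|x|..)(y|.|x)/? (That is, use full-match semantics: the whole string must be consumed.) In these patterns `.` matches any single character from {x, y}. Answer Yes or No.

No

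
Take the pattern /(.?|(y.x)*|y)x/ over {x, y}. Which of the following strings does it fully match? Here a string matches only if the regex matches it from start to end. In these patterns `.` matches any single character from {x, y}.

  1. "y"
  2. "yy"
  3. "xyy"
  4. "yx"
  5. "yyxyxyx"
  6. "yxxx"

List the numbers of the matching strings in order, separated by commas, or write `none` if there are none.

1 → no match — must end with "x"
2 → no match — must end with "x"
3 → no match — must end with "x"
4 → match
5 → no match
6 → match

4, 6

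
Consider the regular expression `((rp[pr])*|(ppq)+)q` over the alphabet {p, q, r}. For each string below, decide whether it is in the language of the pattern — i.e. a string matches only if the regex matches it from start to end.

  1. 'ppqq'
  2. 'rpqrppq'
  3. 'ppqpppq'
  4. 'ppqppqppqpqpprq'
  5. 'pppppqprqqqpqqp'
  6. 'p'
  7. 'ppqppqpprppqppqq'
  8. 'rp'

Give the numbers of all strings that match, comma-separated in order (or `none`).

1

1 → match
2 → no match
3 → no match
4 → no match
5 → no match — must end with 'q'
6 → no match — must end with 'q'
7 → no match
8 → no match — must end with 'q'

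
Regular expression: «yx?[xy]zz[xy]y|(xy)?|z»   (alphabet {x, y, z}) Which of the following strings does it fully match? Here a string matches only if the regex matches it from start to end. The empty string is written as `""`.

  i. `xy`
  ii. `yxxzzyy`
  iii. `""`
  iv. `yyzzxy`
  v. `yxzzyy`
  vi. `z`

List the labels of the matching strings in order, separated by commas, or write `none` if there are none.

i. `xy` → match
ii. `yxxzzyy` → match
iii. `""` → match
iv. `yyzzxy` → match
v. `yxzzyy` → match
vi. `z` → match

i, ii, iii, iv, v, vi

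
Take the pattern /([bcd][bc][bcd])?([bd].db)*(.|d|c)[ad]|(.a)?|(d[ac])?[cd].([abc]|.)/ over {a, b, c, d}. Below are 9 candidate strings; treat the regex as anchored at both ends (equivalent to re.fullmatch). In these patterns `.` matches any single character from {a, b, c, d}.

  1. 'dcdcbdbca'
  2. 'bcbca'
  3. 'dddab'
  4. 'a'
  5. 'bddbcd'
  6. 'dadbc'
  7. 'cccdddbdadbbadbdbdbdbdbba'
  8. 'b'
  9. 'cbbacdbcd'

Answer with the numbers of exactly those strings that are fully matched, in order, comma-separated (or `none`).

1 → no match
2 → match
3 → no match
4 → no match
5 → match
6 → match
7 → match
8 → no match
9 → no match

2, 5, 6, 7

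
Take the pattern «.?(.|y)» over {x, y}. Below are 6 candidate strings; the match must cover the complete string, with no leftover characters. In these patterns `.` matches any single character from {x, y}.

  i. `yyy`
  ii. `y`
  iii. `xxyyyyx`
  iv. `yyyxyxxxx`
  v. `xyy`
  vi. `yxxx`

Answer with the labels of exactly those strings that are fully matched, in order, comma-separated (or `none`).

i. `yyy` → no match
ii. `y` → match
iii. `xxyyyyx` → no match
iv. `yyyxyxxxx` → no match
v. `xyy` → no match
vi. `yxxx` → no match

ii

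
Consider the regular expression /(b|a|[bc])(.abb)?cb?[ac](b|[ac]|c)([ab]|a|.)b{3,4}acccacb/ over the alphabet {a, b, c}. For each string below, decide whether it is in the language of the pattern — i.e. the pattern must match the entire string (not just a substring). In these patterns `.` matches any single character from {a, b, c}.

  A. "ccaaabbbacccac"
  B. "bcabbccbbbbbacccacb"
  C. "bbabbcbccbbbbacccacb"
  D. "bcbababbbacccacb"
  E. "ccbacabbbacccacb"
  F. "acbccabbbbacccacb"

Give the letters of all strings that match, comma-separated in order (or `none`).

A → no match — must end with "bacccacb"
B → match
C → match
D → match
E → match
F → match

B, C, D, E, F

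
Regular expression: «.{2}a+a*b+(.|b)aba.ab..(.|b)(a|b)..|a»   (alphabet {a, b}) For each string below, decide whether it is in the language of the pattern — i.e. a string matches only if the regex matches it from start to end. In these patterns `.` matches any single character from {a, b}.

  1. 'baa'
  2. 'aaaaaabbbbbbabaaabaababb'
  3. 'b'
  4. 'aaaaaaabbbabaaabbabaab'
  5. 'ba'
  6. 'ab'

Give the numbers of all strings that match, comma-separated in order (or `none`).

1 → no match
2 → match
3 → no match
4 → match
5 → no match
6 → no match

2, 4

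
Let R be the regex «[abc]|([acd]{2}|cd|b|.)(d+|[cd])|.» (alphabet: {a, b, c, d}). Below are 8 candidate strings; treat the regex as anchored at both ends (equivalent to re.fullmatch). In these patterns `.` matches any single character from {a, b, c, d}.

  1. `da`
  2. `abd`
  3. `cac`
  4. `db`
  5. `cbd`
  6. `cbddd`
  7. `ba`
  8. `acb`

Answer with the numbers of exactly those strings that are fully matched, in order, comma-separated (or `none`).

1. `da` → no match
2. `abd` → no match
3. `cac` → match
4. `db` → no match
5. `cbd` → no match
6. `cbddd` → no match
7. `ba` → no match
8. `acb` → no match

3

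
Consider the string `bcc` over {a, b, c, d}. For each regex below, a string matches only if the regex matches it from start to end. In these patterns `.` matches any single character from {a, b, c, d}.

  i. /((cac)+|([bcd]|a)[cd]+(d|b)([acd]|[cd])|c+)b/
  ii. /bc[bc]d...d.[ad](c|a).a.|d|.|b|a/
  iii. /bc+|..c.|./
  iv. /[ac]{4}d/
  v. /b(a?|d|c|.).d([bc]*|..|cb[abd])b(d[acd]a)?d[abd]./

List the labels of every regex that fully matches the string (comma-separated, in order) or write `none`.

iii

i → no match — must end with `b`
ii → no match
iii → match
iv → no match — must end with `d`
v → no match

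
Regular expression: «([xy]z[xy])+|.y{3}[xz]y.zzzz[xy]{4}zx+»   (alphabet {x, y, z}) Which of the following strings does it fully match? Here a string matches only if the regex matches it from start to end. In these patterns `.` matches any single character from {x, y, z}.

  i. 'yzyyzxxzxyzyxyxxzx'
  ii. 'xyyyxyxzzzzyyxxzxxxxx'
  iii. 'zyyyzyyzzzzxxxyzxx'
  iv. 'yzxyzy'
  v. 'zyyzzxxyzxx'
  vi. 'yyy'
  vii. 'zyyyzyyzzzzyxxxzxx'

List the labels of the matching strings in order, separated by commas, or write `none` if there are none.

i → no match
ii → match
iii → match
iv → match
v → no match
vi → no match
vii → match

ii, iii, iv, vii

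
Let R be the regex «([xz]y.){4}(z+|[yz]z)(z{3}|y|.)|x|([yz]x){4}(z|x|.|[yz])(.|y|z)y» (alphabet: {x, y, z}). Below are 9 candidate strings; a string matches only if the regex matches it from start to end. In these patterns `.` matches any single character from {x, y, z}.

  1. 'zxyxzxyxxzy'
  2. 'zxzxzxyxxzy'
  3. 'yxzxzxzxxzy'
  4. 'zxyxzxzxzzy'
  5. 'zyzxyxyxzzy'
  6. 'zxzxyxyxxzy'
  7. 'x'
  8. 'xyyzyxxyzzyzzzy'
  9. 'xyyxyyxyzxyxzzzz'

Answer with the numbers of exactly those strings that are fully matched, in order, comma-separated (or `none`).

1, 2, 3, 4, 6, 7, 8, 9

1 → match
2 → match
3 → match
4 → match
5 → no match
6 → match
7 → match
8 → match
9 → match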